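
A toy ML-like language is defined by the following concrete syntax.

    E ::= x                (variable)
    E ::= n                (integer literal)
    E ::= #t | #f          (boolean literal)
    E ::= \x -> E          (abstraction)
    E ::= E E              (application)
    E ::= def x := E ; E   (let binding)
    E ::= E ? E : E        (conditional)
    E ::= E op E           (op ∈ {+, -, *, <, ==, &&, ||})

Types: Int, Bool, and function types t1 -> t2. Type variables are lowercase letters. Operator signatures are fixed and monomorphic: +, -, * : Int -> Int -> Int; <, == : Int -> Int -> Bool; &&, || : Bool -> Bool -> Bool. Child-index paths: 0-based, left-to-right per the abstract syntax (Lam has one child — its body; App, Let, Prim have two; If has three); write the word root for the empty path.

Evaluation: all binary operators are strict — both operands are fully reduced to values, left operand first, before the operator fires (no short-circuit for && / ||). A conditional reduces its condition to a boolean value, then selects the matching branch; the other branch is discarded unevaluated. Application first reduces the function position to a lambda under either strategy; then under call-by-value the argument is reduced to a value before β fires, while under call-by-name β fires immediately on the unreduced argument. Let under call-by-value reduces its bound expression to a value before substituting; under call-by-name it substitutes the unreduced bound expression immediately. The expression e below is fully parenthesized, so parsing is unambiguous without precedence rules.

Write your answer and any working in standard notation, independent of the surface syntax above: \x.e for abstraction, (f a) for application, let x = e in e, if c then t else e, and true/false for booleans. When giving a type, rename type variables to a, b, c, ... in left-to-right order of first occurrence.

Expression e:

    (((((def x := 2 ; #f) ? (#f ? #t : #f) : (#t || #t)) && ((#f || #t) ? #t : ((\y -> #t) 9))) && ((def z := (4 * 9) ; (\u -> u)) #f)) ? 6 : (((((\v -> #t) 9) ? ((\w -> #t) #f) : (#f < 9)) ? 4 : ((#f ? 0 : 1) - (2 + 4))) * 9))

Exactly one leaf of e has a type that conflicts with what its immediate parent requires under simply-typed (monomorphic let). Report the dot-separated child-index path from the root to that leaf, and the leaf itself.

Derivation:
let x : Int
  unify Bool ~ Bool
  unify Bool ~ Bool
  unify Bool ~ Bool
  unify Bool ~ Bool
  unify Bool ~ Bool
  unify Bool ~ Bool
  unify Bool ~ Bool
  unify Bool ~ Bool
  unify Bool ~ Bool
  unify Bool ~ Bool
\y._ : a -> Bool
  unify a -> Bool ~ Int -> b
  unify a ~ Int
  unify Bool ~ b
_ _ : Bool
  unify Bool ~ Bool
  unify Bool ~ Bool
  unify Bool ~ Bool
  unify Int ~ Int
  unify Int ~ Int
let z : Int
u : c
\u._ : c -> c
  unify c -> c ~ Bool -> d
  unify c ~ Bool
  unify Bool ~ d
_ _ : Bool
  unify Bool ~ Bool
  unify Bool ~ Bool
\v._ : e -> Bool
  unify e -> Bool ~ Int -> f
  unify e ~ Int
  unify Bool ~ f
_ _ : Bool
  unify Bool ~ Bool
\w._ : g -> Bool
  unify g -> Bool ~ Bool -> h
  unify g ~ Bool
  unify Bool ~ h
_ _ : Bool
  unify Bool ~ Int
  FAIL: mismatch Bool ~ Int

Answer: 2.0.0.2.0 : false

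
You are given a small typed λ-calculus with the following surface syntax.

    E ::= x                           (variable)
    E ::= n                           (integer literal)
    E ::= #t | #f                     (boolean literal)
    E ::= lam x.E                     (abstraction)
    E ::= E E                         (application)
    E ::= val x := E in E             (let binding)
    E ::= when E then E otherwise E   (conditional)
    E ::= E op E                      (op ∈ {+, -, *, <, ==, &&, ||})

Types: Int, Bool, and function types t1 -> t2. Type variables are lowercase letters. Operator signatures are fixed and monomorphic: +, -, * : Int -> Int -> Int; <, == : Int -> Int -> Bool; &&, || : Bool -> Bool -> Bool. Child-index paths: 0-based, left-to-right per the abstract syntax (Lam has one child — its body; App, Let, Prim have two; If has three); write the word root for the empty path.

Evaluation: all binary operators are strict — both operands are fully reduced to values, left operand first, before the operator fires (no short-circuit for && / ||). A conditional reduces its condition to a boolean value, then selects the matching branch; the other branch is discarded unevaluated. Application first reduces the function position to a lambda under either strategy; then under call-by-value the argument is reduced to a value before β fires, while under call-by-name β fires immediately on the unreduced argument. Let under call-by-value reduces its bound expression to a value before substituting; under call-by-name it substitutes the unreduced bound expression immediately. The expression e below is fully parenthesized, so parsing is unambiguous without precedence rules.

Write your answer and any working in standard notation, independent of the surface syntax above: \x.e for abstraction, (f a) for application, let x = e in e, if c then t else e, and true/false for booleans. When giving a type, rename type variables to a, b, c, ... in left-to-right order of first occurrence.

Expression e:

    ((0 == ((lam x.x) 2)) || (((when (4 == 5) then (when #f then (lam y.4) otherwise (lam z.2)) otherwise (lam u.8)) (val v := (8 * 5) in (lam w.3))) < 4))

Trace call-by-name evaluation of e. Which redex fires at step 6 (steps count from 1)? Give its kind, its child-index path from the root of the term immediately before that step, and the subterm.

Answer: delta at 1 : (8 < 4)

Working:
step 0: ((0 == ((\x.x) 2)) || (((if (4 == 5) then (if false then (\y.4) else (\z.2)) else (\u.8)) (let v = (8 * 5) in (\w.3))) < 4))
step 1: [beta@0.1] ((0 == 2) || (((if (4 == 5) then (if false then (\y.4) else (\z.2)) else (\u.8)) (let v = (8 * 5) in (\w.3))) < 4))
step 2: [delta@0] (false || (((if (4 == 5) then (if false then (\y.4) else (\z.2)) else (\u.8)) (let v = (8 * 5) in (\w.3))) < 4))
step 3: [delta@1.0.0.0] (false || (((if false then (if false then (\y.4) else (\z.2)) else (\u.8)) (let v = (8 * 5) in (\w.3))) < 4))
step 4: [if@1.0.0] (false || (((\u.8) (let v = (8 * 5) in (\w.3))) < 4))
step 5: [beta@1.0] (false || (8 < 4))
step 6: [delta@1] (false || false)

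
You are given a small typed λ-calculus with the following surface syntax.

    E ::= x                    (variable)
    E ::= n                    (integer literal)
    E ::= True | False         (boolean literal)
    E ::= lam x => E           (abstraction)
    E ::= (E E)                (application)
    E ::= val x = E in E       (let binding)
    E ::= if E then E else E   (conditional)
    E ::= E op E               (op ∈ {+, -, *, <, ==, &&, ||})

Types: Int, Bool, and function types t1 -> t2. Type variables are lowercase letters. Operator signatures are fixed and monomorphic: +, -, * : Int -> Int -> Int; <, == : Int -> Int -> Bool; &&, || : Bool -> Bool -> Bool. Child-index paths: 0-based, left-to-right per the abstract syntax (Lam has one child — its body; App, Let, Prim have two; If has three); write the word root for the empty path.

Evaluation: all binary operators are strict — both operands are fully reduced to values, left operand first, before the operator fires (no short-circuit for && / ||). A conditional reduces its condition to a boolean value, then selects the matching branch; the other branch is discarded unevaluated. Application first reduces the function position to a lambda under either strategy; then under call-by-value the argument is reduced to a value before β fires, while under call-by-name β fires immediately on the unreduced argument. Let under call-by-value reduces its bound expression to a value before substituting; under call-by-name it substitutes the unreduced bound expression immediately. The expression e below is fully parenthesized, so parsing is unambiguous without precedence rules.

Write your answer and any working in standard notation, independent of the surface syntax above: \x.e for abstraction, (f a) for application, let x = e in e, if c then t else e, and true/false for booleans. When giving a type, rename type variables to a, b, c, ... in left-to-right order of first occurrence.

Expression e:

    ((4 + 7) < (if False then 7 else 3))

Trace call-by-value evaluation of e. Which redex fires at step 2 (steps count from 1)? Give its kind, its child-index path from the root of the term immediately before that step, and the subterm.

Trace:
step 0: ((4 + 7) < (if false then 7 else 3))
step 1: [delta@0] (11 < (if false then 7 else 3))
step 2: [if@1] (11 < 3)

Answer: if at 1 : (if false then 7 else 3)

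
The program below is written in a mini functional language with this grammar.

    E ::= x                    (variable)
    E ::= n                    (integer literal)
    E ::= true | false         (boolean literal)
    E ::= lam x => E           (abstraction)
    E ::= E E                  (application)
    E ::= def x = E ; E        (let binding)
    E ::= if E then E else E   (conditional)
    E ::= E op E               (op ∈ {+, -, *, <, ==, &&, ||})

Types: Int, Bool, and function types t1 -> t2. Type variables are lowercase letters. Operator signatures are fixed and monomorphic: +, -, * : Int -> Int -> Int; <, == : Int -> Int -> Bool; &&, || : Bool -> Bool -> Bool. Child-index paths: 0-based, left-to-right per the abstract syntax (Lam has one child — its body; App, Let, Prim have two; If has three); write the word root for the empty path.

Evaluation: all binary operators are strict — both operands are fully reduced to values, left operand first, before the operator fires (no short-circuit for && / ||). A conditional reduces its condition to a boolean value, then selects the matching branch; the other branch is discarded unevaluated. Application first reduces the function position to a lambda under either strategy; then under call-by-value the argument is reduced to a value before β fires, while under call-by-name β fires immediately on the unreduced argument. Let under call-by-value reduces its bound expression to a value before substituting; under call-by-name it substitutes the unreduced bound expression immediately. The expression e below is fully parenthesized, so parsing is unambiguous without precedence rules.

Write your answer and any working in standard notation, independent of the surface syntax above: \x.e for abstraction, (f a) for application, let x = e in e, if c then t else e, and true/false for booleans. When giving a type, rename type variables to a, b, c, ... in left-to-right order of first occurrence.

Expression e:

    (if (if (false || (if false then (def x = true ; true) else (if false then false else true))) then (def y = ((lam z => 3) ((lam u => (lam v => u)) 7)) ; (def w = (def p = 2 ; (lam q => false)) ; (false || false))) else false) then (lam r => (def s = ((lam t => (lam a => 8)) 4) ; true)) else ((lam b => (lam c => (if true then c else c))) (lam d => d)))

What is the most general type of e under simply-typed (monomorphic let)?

Answer: Bool -> Bool

Working:
  unify Bool ~ Bool
  unify Bool ~ Bool
let x : Bool
  unify Bool ~ Bool
  unify Bool ~ Bool
  unify Bool ~ Bool
  unify Bool ~ Bool
  unify Bool ~ Bool
\z._ : a -> Int
u : b
\v._ : c -> b
\u._ : b -> c -> b
  unify b -> c -> b ~ Int -> d
  unify b ~ Int
  unify c -> Int ~ d
_ _ : c -> Int
  unify a -> Int ~ (c -> Int) -> e
  unify a ~ c -> Int
  unify Int ~ e
_ _ : Int
let y : Int
let p : Int
\q._ : f -> Bool
let w : f -> Bool
  unify Bool ~ Bool
  unify Bool ~ Bool
  unify Bool ~ Bool
  unify Bool ~ Bool
\a._ : i -> Int
\t._ : h -> i -> Int
  unify h -> i -> Int ~ Int -> j
  unify h ~ Int
  unify i -> Int ~ j
_ _ : i -> Int
let s : i -> Int
\r._ : g -> Bool
  unify Bool ~ Bool
c : l
c : l
  unify l ~ l
\c._ : l -> l
\b._ : k -> l -> l
d : m
\d._ : m -> m
  unify k -> l -> l ~ (m -> m) -> n
  unify k ~ m -> m
  unify l -> l ~ n
_ _ : l -> l
  unify g -> Bool ~ l -> l
  unify g ~ l
  unify Bool ~ l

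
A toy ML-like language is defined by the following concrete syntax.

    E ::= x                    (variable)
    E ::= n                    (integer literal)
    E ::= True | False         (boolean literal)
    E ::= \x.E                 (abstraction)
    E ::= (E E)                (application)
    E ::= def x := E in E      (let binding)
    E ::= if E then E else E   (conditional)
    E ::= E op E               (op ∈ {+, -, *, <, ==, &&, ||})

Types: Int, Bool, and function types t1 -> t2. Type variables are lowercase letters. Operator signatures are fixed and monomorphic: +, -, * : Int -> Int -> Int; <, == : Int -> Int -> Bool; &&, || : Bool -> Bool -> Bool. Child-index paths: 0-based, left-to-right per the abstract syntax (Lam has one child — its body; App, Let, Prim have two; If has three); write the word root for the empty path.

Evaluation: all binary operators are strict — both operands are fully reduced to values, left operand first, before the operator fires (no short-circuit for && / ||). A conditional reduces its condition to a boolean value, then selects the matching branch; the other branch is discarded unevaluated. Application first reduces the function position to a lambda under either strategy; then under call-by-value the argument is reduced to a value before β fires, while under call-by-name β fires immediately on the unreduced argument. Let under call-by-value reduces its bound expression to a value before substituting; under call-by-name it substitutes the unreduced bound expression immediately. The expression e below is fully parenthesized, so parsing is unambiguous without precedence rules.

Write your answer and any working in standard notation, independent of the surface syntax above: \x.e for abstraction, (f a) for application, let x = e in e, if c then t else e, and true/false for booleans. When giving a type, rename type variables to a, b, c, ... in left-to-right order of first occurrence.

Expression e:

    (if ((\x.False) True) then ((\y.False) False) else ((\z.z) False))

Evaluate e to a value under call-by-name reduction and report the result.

Working:
step 0: (if ((\x.false) true) then ((\y.false) false) else ((\z.z) false))
step 1: [beta@0] (if false then ((\y.false) false) else ((\z.z) false))
step 2: [if@root] ((\z.z) false)
step 3: [beta@root] false

Answer: false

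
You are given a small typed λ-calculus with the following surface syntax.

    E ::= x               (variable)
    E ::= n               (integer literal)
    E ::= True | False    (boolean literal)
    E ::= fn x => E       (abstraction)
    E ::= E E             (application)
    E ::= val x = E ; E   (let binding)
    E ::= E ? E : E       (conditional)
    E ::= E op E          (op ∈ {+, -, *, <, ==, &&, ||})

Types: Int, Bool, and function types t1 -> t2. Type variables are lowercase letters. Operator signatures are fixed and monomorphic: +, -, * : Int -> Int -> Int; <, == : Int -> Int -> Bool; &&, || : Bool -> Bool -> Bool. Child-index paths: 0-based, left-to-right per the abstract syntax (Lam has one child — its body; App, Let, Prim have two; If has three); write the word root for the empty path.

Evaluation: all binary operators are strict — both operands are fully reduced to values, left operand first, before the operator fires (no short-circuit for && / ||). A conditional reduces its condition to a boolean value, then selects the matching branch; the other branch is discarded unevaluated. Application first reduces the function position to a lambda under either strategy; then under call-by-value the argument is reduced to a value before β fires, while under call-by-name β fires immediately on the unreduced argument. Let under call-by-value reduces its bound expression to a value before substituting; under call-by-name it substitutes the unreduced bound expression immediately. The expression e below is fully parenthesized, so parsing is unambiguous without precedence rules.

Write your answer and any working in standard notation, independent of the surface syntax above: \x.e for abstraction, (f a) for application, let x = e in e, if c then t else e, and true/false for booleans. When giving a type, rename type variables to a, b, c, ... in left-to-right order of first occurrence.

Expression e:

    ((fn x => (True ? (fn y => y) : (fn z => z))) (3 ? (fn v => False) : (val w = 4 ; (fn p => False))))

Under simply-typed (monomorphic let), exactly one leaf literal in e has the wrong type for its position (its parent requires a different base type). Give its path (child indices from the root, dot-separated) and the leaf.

Answer: 1.0 : 3

Trace:
  unify Bool ~ Bool
y : b
\y._ : b -> b
z : c
\z._ : c -> c
  unify b -> b ~ c -> c
  unify b ~ c
  unify c ~ c
\x._ : a -> c -> c
  unify Int ~ Bool
  FAIL: mismatch Int ~ Bool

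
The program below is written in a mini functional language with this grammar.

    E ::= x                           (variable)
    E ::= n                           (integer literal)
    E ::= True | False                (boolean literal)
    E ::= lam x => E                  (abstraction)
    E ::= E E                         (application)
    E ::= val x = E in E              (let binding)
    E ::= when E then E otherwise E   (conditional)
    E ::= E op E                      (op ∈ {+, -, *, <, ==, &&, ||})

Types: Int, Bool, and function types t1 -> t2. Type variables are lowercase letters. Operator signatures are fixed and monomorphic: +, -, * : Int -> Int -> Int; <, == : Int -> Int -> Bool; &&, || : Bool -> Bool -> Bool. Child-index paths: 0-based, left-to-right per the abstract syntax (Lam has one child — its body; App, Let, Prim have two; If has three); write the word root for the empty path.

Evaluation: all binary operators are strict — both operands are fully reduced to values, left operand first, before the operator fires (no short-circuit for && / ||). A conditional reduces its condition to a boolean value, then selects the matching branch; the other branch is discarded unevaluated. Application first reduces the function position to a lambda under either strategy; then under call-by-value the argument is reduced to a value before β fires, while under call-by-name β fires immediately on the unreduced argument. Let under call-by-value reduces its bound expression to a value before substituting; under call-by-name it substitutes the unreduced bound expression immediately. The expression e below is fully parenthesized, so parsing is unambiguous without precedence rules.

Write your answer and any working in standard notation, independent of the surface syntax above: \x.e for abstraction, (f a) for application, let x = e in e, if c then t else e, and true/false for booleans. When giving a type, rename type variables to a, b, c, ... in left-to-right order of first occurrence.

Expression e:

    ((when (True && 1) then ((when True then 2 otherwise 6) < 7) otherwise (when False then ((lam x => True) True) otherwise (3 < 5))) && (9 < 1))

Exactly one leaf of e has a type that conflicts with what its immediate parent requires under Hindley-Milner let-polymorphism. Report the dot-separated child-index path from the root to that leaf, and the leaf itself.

Working:
  unify Bool ~ Bool
  unify Int ~ Bool
  FAIL: mismatch Int ~ Bool

Answer: 0.0.1 : 1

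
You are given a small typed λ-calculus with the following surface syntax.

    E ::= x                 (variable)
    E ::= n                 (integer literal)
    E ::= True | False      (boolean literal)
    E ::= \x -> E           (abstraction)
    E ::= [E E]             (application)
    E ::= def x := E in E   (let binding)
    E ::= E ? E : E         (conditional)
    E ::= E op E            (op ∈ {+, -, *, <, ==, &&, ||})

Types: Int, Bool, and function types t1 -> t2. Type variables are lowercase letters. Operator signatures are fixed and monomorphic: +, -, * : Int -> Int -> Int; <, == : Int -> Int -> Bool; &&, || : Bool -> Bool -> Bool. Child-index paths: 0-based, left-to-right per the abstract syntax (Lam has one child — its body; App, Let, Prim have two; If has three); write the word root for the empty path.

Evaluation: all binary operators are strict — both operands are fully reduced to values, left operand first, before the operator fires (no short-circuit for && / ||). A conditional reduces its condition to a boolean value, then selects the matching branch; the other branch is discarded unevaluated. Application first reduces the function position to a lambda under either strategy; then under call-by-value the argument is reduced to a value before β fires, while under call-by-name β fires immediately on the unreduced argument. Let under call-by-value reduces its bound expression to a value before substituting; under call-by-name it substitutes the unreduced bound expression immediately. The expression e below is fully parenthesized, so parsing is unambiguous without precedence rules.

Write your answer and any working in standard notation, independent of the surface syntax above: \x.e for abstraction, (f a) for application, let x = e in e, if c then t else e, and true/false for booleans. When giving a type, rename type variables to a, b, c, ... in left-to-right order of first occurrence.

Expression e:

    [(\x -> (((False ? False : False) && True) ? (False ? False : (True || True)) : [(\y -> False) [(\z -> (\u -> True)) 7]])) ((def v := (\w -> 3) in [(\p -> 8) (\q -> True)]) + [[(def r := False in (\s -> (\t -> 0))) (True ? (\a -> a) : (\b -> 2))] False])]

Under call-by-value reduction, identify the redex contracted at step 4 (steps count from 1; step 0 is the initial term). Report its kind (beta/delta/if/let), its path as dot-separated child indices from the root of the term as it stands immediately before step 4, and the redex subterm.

Answer: if at 1.1.0.1 : (if true then (\a.a) else (\b.2))

Working:
step 0: ((\x.(if ((if false then false else false) && true) then (if false then false else (true || true)) else ((\y.false) ((\z.(\u.true)) 7)))) ((let v = (\w.3) in ((\p.8) (\q.true))) + (((let r = false in (\s.(\t.0))) (if true then (\a.a) else (\b.2))) false)))
step 1: [let@1.0] ((\x.(if ((if false then false else false) && true) then (if false then false else (true || true)) else ((\y.false) ((\z.(\u.true)) 7)))) (((\p.8) (\q.true)) + (((let r = false in (\s.(\t.0))) (if true then (\a.a) else (\b.2))) false)))
step 2: [beta@1.0] ((\x.(if ((if false then false else false) && true) then (if false then false else (true || true)) else ((\y.false) ((\z.(\u.true)) 7)))) (8 + (((let r = false in (\s.(\t.0))) (if true then (\a.a) else (\b.2))) false)))
step 3: [let@1.1.0.0] ((\x.(if ((if false then false else false) && true) then (if false then false else (true || true)) else ((\y.false) ((\z.(\u.true)) 7)))) (8 + (((\s.(\t.0)) (if true then (\a.a) else (\b.2))) false)))
step 4: [if@1.1.0.1] ((\x.(if ((if false then false else false) && true) then (if false then false else (true || true)) else ((\y.false) ((\z.(\u.true)) 7)))) (8 + (((\s.(\t.0)) (\a.a)) false)))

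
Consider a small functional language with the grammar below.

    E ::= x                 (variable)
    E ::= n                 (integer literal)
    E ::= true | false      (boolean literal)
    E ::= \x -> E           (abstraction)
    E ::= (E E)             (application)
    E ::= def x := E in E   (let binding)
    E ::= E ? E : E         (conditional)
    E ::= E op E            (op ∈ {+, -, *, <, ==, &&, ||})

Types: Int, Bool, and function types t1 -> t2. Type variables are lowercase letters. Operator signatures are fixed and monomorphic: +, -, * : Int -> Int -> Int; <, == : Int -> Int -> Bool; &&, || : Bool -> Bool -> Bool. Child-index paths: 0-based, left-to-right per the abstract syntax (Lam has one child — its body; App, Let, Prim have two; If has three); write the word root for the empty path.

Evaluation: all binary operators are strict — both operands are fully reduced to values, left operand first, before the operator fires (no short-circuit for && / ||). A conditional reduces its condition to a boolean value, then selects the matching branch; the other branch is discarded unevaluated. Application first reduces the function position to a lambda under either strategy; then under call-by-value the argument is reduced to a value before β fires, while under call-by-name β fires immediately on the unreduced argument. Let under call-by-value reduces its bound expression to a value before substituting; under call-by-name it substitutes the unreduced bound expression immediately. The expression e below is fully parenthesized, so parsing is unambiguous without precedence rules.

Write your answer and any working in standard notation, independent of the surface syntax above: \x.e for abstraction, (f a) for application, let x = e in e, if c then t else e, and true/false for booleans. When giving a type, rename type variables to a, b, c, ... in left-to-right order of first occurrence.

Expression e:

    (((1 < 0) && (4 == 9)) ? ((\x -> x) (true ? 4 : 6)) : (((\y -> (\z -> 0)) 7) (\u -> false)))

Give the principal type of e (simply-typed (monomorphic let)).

Derivation:
  unify Int ~ Int
  unify Int ~ Int
  unify Bool ~ Bool
  unify Int ~ Int
  unify Int ~ Int
  unify Bool ~ Bool
  unify Bool ~ Bool
x : a
\x._ : a -> a
  unify Bool ~ Bool
  unify Int ~ Int
  unify a -> a ~ Int -> b
  unify a ~ Int
  unify Int ~ b
_ _ : Int
\z._ : d -> Int
\y._ : c -> d -> Int
  unify c -> d -> Int ~ Int -> e
  unify c ~ Int
  unify d -> Int ~ e
_ _ : d -> Int
\u._ : f -> Bool
  unify d -> Int ~ (f -> Bool) -> g
  unify d ~ f -> Bool
  unify Int ~ g
_ _ : Int
  unify Int ~ Int

Answer: Int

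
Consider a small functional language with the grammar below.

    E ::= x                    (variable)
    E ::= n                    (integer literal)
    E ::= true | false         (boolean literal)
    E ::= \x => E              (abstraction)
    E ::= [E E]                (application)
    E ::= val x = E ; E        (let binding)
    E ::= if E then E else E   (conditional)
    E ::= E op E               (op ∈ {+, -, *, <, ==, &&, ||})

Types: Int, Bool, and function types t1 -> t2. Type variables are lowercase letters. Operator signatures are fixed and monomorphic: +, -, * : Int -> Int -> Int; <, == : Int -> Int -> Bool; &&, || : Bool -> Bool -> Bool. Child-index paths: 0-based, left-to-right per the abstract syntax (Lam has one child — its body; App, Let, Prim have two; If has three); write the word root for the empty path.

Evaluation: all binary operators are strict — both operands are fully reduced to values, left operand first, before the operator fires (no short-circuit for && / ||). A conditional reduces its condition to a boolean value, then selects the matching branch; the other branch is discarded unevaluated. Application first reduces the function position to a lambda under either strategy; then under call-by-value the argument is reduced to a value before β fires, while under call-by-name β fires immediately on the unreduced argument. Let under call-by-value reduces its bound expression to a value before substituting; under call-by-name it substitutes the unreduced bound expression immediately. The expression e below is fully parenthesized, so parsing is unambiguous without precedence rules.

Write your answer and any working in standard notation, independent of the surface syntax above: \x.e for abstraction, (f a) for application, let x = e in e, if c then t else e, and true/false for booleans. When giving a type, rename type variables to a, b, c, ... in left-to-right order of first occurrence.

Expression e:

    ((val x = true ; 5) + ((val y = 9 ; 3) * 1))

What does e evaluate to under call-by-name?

Answer: 8

Trace:
step 0: ((let x = true in 5) + ((let y = 9 in 3) * 1))
step 1: [let@0] (5 + ((let y = 9 in 3) * 1))
step 2: [let@1.0] (5 + (3 * 1))
step 3: [delta@1] (5 + 3)
step 4: [delta@root] 8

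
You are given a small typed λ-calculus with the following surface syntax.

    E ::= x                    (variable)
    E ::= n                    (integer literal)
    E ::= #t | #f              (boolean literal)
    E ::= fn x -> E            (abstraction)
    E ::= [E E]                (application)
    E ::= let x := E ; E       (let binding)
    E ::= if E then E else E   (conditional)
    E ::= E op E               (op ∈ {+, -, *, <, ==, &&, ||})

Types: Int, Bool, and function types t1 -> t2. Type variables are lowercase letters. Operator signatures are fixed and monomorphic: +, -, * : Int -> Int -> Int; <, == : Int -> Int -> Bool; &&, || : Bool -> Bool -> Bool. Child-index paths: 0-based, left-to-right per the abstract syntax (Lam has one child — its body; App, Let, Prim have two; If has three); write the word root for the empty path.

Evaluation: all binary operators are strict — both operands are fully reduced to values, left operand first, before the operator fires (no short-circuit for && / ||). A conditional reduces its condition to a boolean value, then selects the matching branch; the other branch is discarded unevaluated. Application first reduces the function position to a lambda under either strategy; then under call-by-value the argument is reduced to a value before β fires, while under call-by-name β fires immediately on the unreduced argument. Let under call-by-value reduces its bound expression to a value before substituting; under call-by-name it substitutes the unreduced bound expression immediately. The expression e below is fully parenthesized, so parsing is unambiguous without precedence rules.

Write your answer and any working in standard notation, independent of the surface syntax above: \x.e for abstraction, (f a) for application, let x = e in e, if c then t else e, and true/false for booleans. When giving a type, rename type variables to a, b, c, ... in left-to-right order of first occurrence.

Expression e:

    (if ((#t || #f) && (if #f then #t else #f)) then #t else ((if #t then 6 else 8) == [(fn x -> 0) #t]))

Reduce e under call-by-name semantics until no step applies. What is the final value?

Working:
step 0: (if ((true || false) && (if false then true else false)) then true else ((if true then 6 else 8) == ((\x.0) true)))
step 1: [delta@0.0] (if (true && (if false then true else false)) then true else ((if true then 6 else 8) == ((\x.0) true)))
step 2: [if@0.1] (if (true && false) then true else ((if true then 6 else 8) == ((\x.0) true)))
step 3: [delta@0] (if false then true else ((if true then 6 else 8) == ((\x.0) true)))
step 4: [if@root] ((if true then 6 else 8) == ((\x.0) true))
step 5: [if@0] (6 == ((\x.0) true))
step 6: [beta@1] (6 == 0)
step 7: [delta@root] false

Answer: false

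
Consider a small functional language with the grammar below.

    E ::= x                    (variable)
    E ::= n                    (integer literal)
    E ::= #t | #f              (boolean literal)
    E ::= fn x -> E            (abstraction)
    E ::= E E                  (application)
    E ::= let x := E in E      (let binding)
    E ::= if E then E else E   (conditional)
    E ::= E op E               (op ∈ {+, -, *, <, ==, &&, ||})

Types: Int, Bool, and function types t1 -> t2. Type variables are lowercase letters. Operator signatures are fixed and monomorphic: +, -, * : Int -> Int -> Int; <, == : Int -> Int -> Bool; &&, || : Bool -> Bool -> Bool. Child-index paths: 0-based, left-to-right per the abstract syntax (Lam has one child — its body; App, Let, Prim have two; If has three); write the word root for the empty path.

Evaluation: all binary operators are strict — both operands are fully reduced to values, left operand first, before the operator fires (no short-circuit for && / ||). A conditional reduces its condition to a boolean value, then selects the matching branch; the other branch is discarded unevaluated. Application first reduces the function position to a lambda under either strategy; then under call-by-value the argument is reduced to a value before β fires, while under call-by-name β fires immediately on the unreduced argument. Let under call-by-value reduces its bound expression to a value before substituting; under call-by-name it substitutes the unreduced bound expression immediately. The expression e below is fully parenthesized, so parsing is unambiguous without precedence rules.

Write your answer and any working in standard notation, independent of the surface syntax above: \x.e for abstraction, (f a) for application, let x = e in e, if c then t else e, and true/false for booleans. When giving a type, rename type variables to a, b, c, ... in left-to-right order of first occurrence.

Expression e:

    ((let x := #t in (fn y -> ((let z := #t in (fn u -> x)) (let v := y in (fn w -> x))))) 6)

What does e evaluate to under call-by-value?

Working:
step 0: ((let x = true in (\y.((let z = true in (\u.x)) (let v = y in (\w.x))))) 6)
step 1: [let@0] ((\y.((let z = true in (\u.true)) (let v = y in (\w.true)))) 6)
step 2: [beta@root] ((let z = true in (\u.true)) (let v = 6 in (\w.true)))
step 3: [let@0] ((\u.true) (let v = 6 in (\w.true)))
step 4: [let@1] ((\u.true) (\w.true))
step 5: [beta@root] true

Answer: true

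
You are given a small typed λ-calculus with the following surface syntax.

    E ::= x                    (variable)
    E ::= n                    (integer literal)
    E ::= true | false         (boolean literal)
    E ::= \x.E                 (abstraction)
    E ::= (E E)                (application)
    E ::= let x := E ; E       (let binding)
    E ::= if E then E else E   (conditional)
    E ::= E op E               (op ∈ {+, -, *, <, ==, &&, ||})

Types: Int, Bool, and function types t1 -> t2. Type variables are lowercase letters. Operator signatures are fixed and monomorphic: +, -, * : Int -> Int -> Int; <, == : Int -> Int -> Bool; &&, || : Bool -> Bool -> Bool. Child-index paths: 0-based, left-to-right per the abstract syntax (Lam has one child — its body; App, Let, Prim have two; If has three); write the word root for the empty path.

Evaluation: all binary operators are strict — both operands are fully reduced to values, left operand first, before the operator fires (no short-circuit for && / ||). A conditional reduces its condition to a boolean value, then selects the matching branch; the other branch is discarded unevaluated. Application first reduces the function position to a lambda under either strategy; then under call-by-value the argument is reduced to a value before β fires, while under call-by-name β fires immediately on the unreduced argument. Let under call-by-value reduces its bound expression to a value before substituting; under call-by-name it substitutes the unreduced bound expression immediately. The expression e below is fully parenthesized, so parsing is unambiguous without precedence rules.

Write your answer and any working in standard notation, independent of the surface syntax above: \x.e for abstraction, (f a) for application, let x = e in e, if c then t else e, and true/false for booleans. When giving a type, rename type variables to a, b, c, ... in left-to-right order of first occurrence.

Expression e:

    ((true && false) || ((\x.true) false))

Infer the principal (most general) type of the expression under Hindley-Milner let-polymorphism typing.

Trace:
  unify Bool ~ Bool
  unify Bool ~ Bool
  unify Bool ~ Bool
\x._ : a -> Bool
  unify a -> Bool ~ Bool -> b
  unify a ~ Bool
  unify Bool ~ b
_ _ : Bool
  unify Bool ~ Bool

Answer: Bool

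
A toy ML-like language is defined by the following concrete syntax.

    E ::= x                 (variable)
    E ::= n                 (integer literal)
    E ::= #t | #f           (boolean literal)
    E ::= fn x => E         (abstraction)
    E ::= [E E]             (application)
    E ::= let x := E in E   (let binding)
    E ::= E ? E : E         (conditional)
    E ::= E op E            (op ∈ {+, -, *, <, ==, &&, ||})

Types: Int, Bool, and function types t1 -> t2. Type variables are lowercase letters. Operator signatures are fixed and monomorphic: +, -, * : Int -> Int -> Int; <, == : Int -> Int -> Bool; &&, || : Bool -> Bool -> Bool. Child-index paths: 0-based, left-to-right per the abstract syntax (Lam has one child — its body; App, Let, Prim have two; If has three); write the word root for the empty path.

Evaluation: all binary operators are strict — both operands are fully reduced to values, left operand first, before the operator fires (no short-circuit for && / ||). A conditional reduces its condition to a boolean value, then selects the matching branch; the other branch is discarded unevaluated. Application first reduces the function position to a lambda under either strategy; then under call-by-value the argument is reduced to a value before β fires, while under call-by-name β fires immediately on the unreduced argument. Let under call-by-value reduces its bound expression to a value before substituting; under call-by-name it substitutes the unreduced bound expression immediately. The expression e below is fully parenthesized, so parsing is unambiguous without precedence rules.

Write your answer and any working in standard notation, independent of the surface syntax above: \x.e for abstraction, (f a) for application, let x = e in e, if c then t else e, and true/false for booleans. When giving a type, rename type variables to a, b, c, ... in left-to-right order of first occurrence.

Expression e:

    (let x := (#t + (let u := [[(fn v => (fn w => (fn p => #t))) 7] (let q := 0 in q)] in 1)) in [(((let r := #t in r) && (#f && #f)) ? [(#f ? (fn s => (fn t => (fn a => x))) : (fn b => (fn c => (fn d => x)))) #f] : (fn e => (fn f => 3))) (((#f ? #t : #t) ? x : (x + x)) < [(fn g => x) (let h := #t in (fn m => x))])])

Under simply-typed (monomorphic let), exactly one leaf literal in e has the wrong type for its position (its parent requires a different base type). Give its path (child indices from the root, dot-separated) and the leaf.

Answer: 0.0 : true

Trace:
  unify Bool ~ Int
  FAIL: mismatch Bool ~ Int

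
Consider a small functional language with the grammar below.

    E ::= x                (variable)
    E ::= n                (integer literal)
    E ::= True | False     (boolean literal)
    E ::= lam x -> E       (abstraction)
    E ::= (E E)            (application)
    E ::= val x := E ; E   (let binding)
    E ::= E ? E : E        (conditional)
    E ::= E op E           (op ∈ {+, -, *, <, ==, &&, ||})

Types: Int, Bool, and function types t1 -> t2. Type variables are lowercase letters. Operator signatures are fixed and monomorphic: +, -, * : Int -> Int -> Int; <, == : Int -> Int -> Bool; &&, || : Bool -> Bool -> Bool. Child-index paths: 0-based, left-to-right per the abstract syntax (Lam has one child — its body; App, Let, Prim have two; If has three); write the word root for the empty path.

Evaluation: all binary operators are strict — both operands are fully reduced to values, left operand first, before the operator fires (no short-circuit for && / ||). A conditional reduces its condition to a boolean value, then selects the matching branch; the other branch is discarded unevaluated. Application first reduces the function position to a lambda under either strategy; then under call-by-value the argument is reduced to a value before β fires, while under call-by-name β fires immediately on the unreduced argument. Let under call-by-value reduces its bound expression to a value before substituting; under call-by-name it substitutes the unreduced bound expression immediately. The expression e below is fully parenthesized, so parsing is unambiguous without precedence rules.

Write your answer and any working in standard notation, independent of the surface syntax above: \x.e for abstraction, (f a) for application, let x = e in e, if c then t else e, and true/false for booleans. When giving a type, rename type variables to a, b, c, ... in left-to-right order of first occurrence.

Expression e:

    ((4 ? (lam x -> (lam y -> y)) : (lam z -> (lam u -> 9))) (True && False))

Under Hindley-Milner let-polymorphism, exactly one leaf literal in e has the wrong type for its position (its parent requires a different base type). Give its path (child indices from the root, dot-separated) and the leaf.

Trace:
  unify Int ~ Bool
  FAIL: mismatch Int ~ Bool

Answer: 0.0 : 4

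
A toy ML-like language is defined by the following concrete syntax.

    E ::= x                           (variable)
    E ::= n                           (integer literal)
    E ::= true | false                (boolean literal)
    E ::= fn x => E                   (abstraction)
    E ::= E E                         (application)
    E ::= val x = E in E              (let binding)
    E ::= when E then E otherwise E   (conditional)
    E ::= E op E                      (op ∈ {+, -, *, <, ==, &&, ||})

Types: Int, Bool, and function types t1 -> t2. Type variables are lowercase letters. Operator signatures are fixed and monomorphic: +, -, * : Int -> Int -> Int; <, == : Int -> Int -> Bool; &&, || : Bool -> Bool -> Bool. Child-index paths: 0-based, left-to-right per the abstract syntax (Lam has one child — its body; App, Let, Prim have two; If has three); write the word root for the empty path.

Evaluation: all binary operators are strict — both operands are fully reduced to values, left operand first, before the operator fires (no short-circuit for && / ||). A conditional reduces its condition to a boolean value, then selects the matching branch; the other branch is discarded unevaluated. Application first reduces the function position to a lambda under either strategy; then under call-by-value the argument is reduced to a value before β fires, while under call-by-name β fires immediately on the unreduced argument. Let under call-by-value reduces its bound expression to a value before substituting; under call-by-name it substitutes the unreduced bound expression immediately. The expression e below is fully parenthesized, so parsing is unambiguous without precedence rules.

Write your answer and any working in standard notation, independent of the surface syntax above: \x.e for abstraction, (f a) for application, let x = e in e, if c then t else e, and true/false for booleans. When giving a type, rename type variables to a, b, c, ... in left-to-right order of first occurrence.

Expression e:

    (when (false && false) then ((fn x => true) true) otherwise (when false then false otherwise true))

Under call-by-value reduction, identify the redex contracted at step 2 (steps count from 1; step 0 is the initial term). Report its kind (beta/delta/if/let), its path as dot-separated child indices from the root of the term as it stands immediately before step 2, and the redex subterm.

Trace:
step 0: (if (false && false) then ((\x.true) true) else (if false then false else true))
step 1: [delta@0] (if false then ((\x.true) true) else (if false then false else true))
step 2: [if@root] (if false then false else true)

Answer: if at root : (if false then ((\x.true) true) else (if false then false else true))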